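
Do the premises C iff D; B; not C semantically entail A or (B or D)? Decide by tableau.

Initial set: {(C iff D); B; not C; not (A or (B or D))}.
not (A or (B or D)): α-rule — add not A, not (B or D).
not (B or D): α-rule — add not B, not D.
× closes — contains both B and not B.
All 1 branch closes.
Every branch closed, so the premises entail the conclusion.

Yes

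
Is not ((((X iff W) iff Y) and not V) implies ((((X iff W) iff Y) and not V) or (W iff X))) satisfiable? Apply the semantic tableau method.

Unsatisfiable

Initial set: {T not ((((X iff W) iff Y) and not V) implies ((((X iff W) iff Y) and not V) or (W iff X)))}.
T not ((((X iff W) iff Y) and not V) implies ((((X iff W) iff Y) and not V) or (W iff X))): α-rule — add T (((X iff W) iff Y) and not V), F ((((X iff W) iff Y) and not V) or (W iff X)).
T (((X iff W) iff Y) and not V): α-rule — add T ((X iff W) iff Y), T not V.
F ((((X iff W) iff Y) and not V) or (W iff X)): α-rule — add F (((X iff W) iff Y) and not V), F (W iff X).
T ((X iff W) iff Y): β-rule — branch into T (X iff W), T Y  //  F (X iff W), F Y.
  branch 1 (add T (X iff W), T Y):
    F (((X iff W) iff Y) and not V): β-rule — branch into F ((X iff W) iff Y)  //  F not V.
      branch 1.1 (add F ((X iff W) iff Y)):
        F (W iff X): β-rule — branch into T W, F X  //  F W, T X.
          branch 1.1.1 (add T W, F X):
            T (X iff W): β-rule — branch into T X, T W  //  F X, F W.
              branch 1.1.1.1 (add T X, T W):
                × closes — contains both X and not X.
              branch 1.1.1.2 (add F X, F W):
                × closes — contains both W and not W.
          branch 1.1.2 (add F W, T X):
            T (X iff W): β-rule — branch into T X, T W  //  F X, F W.
              branch 1.1.2.1 (add T X, T W):
                × closes — contains both W and not W.
              branch 1.1.2.2 (add F X, F W):
                × closes — contains both X and not X.
      branch 1.2 (add F not V):
        × closes — contains both V and not V.
  branch 2 (add F (X iff W), F Y):
    F (((X iff W) iff Y) and not V): β-rule — branch into F ((X iff W) iff Y)  //  F not V.
      branch 2.1 (add F ((X iff W) iff Y)):
        F (W iff X): β-rule — branch into T W, F X  //  F W, T X.
          branch 2.1.1 (add T W, F X):
            F (X iff W): β-rule — branch into T X, F W  //  F X, T W.
              branch 2.1.1.1 (add T X, F W):
                × closes — contains both X and not X.
              branch 2.1.1.2 (add F X, T W):
                F ((X iff W) iff Y): β-rule — branch into T (X iff W), F Y  //  F (X iff W), T Y.
                  branch 2.1.1.2.1 (add T (X iff W), F Y):
                    T (X iff W): β-rule — branch into T X, T W  //  F X, F W.
                      branch 2.1.1.2.1.1 (add T X, T W):
                        × closes — contains both X and not X.
                      branch 2.1.1.2.1.2 (add F X, F W):
                        × closes — contains both W and not W.
                  branch 2.1.1.2.2 (add F (X iff W), T Y):
                    × closes — contains both Y and not Y.
          branch 2.1.2 (add F W, T X):
            F (X iff W): β-rule — branch into T X, F W  //  F X, T W.
              branch 2.1.2.1 (add T X, F W):
                F ((X iff W) iff Y): β-rule — branch into T (X iff W), F Y  //  F (X iff W), T Y.
                  branch 2.1.2.1.1 (add T (X iff W), F Y):
                    T (X iff W): β-rule — branch into T X, T W  //  F X, F W.
                      branch 2.1.2.1.1.1 (add T X, T W):
                        × closes — contains both W and not W.
                      branch 2.1.2.1.1.2 (add F X, F W):
                        × closes — contains both X and not X.
                  branch 2.1.2.1.2 (add F (X iff W), T Y):
                    × closes — contains both Y and not Y.
              branch 2.1.2.2 (add F X, T W):
                × closes — contains both X and not X.
      branch 2.2 (add F not V):
        × closes — contains both V and not V.
All 14 branches close.
Every branch closed; the formula is unsatisfiable.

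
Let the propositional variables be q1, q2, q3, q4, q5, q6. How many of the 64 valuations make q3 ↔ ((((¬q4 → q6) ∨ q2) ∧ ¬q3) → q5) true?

Initial set: {T (q3 ↔ ((((¬q4 → q6) ∨ q2) ∧ ¬q3) → q5))}.
T (q3 ↔ ((((¬q4 → q6) ∨ q2) ∧ ¬q3) → q5)): β-rule — branch into T q3, T ((((¬q4 → q6) ∨ q2) ∧ ¬q3) → q5)  //  F q3, F ((((¬q4 → q6) ∨ q2) ∧ ¬q3) → q5).
  branch 1 (add T q3, T ((((¬q4 → q6) ∨ q2) ∧ ¬q3) → q5)):
    T ((((¬q4 → q6) ∨ q2) ∧ ¬q3) → q5): β-rule — branch into F (((¬q4 → q6) ∨ q2) ∧ ¬q3)  //  T q5.
      branch 1.1 (add F (((¬q4 → q6) ∨ q2) ∧ ¬q3)):
        F (((¬q4 → q6) ∨ q2) ∧ ¬q3): β-rule — branch into F ((¬q4 → q6) ∨ q2)  //  F ¬q3.
          branch 1.1.1 (add F ((¬q4 → q6) ∨ q2)):
            F ((¬q4 → q6) ∨ q2): α-rule — add F (¬q4 → q6), F q2.
            F (¬q4 → q6): α-rule — add T ¬q4, F q6.
            ○ open, literals {q2=F, q3=T, q4=F, q6=F}.
          branch 1.1.2 (add F ¬q3):
            ○ open, literals {q3=T}.
      branch 1.2 (add T q5):
        ○ open, literals {q3=T, q5=T}.
  branch 2 (add F q3, F ((((¬q4 → q6) ∨ q2) ∧ ¬q3) → q5)):
    F ((((¬q4 → q6) ∨ q2) ∧ ¬q3) → q5): α-rule — add T (((¬q4 → q6) ∨ q2) ∧ ¬q3), F q5.
    T (((¬q4 → q6) ∨ q2) ∧ ¬q3): α-rule — add T ((¬q4 → q6) ∨ q2), T ¬q3.
    T ((¬q4 → q6) ∨ q2): β-rule — branch into T (¬q4 → q6)  //  T q2.
      branch 2.1 (add T (¬q4 → q6)):
        T (¬q4 → q6): β-rule — branch into F ¬q4  //  T q6.
          branch 2.1.1 (add F ¬q4):
            ○ open, literals {q3=F, q4=T, q5=F}.
          branch 2.1.2 (add T q6):
            ○ open, literals {q3=F, q5=F, q6=T}.
      branch 2.2 (add T q2):
        ○ open, literals {q2=T, q3=F, q5=F}.
0 branches closed, 6 open.
Each open branch fixes some atoms; the unmentioned ones are free. Counting distinct full assignments: branch {q2=F, q3=T, q4=F, q6=F} (q1, q5) contributes 4 new; branch {q3=T} (q1, q2, q4, q5, q6) contributes 28 new; branch {q3=T, q5=T} (q1, q2, q4, q6) contributes 0 new; branch {q3=F, q4=T, q5=F} (q1, q2, q6) contributes 8 new; branch {q3=F, q5=F, q6=T} (q1, q2, q4) contributes 4 new; branch {q2=T, q3=F, q5=F} (q1, q4, q6) contributes 2 new. Total: 46.

46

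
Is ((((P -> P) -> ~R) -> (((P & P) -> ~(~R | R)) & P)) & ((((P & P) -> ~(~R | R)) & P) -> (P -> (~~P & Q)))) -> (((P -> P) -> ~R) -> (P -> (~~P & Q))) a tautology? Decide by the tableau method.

Valid

Assume the negation and expand:
Initial set: {F (((((P -> P) -> ~R) -> (((P & P) -> ~(~R | R)) & P)) & ((((P & P) -> ~(~R | R)) & P) -> (P -> (~~P & Q)))) -> (((P -> P) -> ~R) -> (P -> (~~P & Q))))}.
F (((((P -> P) -> ~R) -> (((P & P) -> ~(~R | R)) & P)) & ((((P & P) -> ~(~R | R)) & P) -> (P -> (~~P & Q)))) -> (((P -> P) -> ~R) -> (P -> (~~P & Q)))): α-rule — add T ((((P -> P) -> ~R) -> (((P & P) -> ~(~R | R)) & P)) & ((((P & P) -> ~(~R | R)) & P) -> (P -> (~~P & Q)))), F (((P -> P) -> ~R) -> (P -> (~~P & Q))).
T ((((P -> P) -> ~R) -> (((P & P) -> ~(~R | R)) & P)) & ((((P & P) -> ~(~R | R)) & P) -> (P -> (~~P & Q)))): α-rule — add T (((P -> P) -> ~R) -> (((P & P) -> ~(~R | R)) & P)), T ((((P & P) -> ~(~R | R)) & P) -> (P -> (~~P & Q))).
F (((P -> P) -> ~R) -> (P -> (~~P & Q))): α-rule — add T ((P -> P) -> ~R), F (P -> (~~P & Q)).
F (P -> (~~P & Q)): α-rule — add T P, F (~~P & Q).
T (((P -> P) -> ~R) -> (((P & P) -> ~(~R | R)) & P)): β-rule — branch into F ((P -> P) -> ~R)  //  T (((P & P) -> ~(~R | R)) & P).
  branch 1 (add F ((P -> P) -> ~R)):
    F ((P -> P) -> ~R): α-rule — add T (P -> P), F ~R.
    T ((((P & P) -> ~(~R | R)) & P) -> (P -> (~~P & Q))): β-rule — branch into F (((P & P) -> ~(~R | R)) & P)  //  T (P -> (~~P & Q)).
      branch 1.1 (add F (((P & P) -> ~(~R | R)) & P)):
        T ((P -> P) -> ~R): β-rule — branch into F (P -> P)  //  T ~R.
          branch 1.1.1 (add F (P -> P)):
            F (P -> P): α-rule — add T P, F P.
            × closes — contains both P and ~P.
          branch 1.1.2 (add T ~R):
            × closes — contains both R and ~R.
      branch 1.2 (add T (P -> (~~P & Q))):
        T ((P -> P) -> ~R): β-rule — branch into F (P -> P)  //  T ~R.
          branch 1.2.1 (add F (P -> P)):
            F (P -> P): α-rule — add T P, F P.
            × closes — contains both P and ~P.
          branch 1.2.2 (add T ~R):
            × closes — contains both R and ~R.
  branch 2 (add T (((P & P) -> ~(~R | R)) & P)):
    T (((P & P) -> ~(~R | R)) & P): α-rule — add T ((P & P) -> ~(~R | R)), T P.
    T ((((P & P) -> ~(~R | R)) & P) -> (P -> (~~P & Q))): β-rule — branch into F (((P & P) -> ~(~R | R)) & P)  //  T (P -> (~~P & Q)).
      branch 2.1 (add F (((P & P) -> ~(~R | R)) & P)):
        T ((P -> P) -> ~R): β-rule — branch into F (P -> P)  //  T ~R.
          branch 2.1.1 (add F (P -> P)):
            F (P -> P): α-rule — add T P, F P.
            × closes — contains both P and ~P.
          branch 2.1.2 (add T ~R):
            F (~~P & Q): β-rule — branch into F ~~P  //  F Q.
              branch 2.1.2.1 (add F ~~P):
                F ~~P: drop double negation, giving F P.
                × closes — contains both P and ~P.
              branch 2.1.2.2 (add F Q):
                T ((P & P) -> ~(~R | R)): β-rule — branch into F (P & P)  //  T ~(~R | R).
                  branch 2.1.2.2.1 (add F (P & P)):
                    F (((P & P) -> ~(~R | R)) & P): β-rule — branch into F ((P & P) -> ~(~R | R))  //  F P.
                      branch 2.1.2.2.1.1 (add F ((P & P) -> ~(~R | R))):
                        F ((P & P) -> ~(~R | R)): α-rule — add T (P & P), F ~(~R | R).
                        T (P & P): α-rule — add T P, T P.
                        F (P & P): β-rule — branch into F P  //  F P.
                          branch 2.1.2.2.1.1.1 (add F P):
                            × closes — contains both P and ~P.
                          branch 2.1.2.2.1.1.2 (add F P):
                            × closes — contains both P and ~P.
                      branch 2.1.2.2.1.2 (add F P):
                        × closes — contains both P and ~P.
                  branch 2.1.2.2.2 (add T ~(~R | R)):
                    T ~(~R | R): α-rule — add F ~R, F R.
                    × closes — contains both R and ~R.
      branch 2.2 (add T (P -> (~~P & Q))):
        T ((P -> P) -> ~R): β-rule — branch into F (P -> P)  //  T ~R.
          branch 2.2.1 (add F (P -> P)):
            F (P -> P): α-rule — add T P, F P.
            × closes — contains both P and ~P.
          branch 2.2.2 (add T ~R):
            F (~~P & Q): β-rule — branch into F ~~P  //  F Q.
              branch 2.2.2.1 (add F ~~P):
                F ~~P: drop double negation, giving F P.
                × closes — contains both P and ~P.
              branch 2.2.2.2 (add F Q):
                T ((P & P) -> ~(~R | R)): β-rule — branch into F (P & P)  //  T ~(~R | R).
                  branch 2.2.2.2.1 (add F (P & P)):
                    T (P -> (~~P & Q)): β-rule — branch into F P  //  T (~~P & Q).
                      branch 2.2.2.2.1.1 (add F P):
                        × closes — contains both P and ~P.
                      branch 2.2.2.2.1.2 (add T (~~P & Q)):
                        T (~~P & Q): α-rule — add T ~~P, T Q.
                        × closes — contains both Q and ~Q.
                  branch 2.2.2.2.2 (add T ~(~R | R)):
                    T ~(~R | R): α-rule — add F ~R, F R.
                    × closes — contains both R and ~R.
All 15 branches close.
Every branch closed, so the negation is unsatisfiable and the formula is valid.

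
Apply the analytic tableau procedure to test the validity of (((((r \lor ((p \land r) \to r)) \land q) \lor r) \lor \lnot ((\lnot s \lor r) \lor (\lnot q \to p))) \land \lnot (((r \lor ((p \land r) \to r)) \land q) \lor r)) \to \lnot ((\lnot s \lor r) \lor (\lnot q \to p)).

Assume the negation and expand:
Initial set: {\lnot ((((((r \lor ((p \land r) \to r)) \land q) \lor r) \lor \lnot ((\lnot s \lor r) \lor (\lnot q \to p))) \land \lnot (((r \lor ((p \land r) \to r)) \land q) \lor r)) \to \lnot ((\lnot s \lor r) \lor (\lnot q \to p)))}.
\lnot ((((((r \lor ((p \land r) \to r)) \land q) \lor r) \lor \lnot ((\lnot s \lor r) \lor (\lnot q \to p))) \land \lnot (((r \lor ((p \land r) \to r)) \land q) \lor r)) \to \lnot ((\lnot s \lor r) \lor (\lnot q \to p))): α-rule — add (((((r \lor ((p \land r) \to r)) \land q) \lor r) \lor \lnot ((\lnot s \lor r) \lor (\lnot q \to p))) \land \lnot (((r \lor ((p \land r) \to r)) \land q) \lor r)), \lnot \lnot ((\lnot s \lor r) \lor (\lnot q \to p)).
(((((r \lor ((p \land r) \to r)) \land q) \lor r) \lor \lnot ((\lnot s \lor r) \lor (\lnot q \to p))) \land \lnot (((r \lor ((p \land r) \to r)) \land q) \lor r)): α-rule — add ((((r \lor ((p \land r) \to r)) \land q) \lor r) \lor \lnot ((\lnot s \lor r) \lor (\lnot q \to p))), \lnot (((r \lor ((p \land r) \to r)) \land q) \lor r).
\lnot (((r \lor ((p \land r) \to r)) \land q) \lor r): α-rule — add \lnot ((r \lor ((p \land r) \to r)) \land q), \lnot r.
\lnot \lnot ((\lnot s \lor r) \lor (\lnot q \to p)): β-rule — branch into (\lnot s \lor r)  //  (\lnot q \to p).
  branch 1 (add (\lnot s \lor r)):
    ((((r \lor ((p \land r) \to r)) \land q) \lor r) \lor \lnot ((\lnot s \lor r) \lor (\lnot q \to p))): β-rule — branch into (((r \lor ((p \land r) \to r)) \land q) \lor r)  //  \lnot ((\lnot s \lor r) \lor (\lnot q \to p)).
      branch 1.1 (add (((r \lor ((p \land r) \to r)) \land q) \lor r)):
        \lnot ((r \lor ((p \land r) \to r)) \land q): β-rule — branch into \lnot (r \lor ((p \land r) \to r))  //  \lnot q.
          branch 1.1.1 (add \lnot (r \lor ((p \land r) \to r))):
            \lnot (r \lor ((p \land r) \to r)): α-rule — add \lnot r, \lnot ((p \land r) \to r).
            \lnot ((p \land r) \to r): α-rule — add (p \land r), \lnot r.
            (p \land r): α-rule — add p, r.
            × closes — contains both r and \lnot r.
          branch 1.1.2 (add \lnot q):
            (\lnot s \lor r): β-rule — branch into \lnot s  //  r.
              branch 1.1.2.1 (add \lnot s):
                (((r \lor ((p \land r) \to r)) \land q) \lor r): β-rule — branch into ((r \lor ((p \land r) \to r)) \land q)  //  r.
                  branch 1.1.2.1.1 (add ((r \lor ((p \land r) \to r)) \land q)):
                    ((r \lor ((p \land r) \to r)) \land q): α-rule — add (r \lor ((p \land r) \to r)), q.
                    × closes — contains both q and \lnot q.
                  branch 1.1.2.1.2 (add r):
                    × closes — contains both r and \lnot r.
              branch 1.1.2.2 (add r):
                × closes — contains both r and \lnot r.
      branch 1.2 (add \lnot ((\lnot s \lor r) \lor (\lnot q \to p))):
        \lnot ((\lnot s \lor r) \lor (\lnot q \to p)): α-rule — add \lnot (\lnot s \lor r), \lnot (\lnot q \to p).
        \lnot (\lnot s \lor r): α-rule — add \lnot \lnot s, \lnot r.
        \lnot (\lnot q \to p): α-rule — add \lnot q, \lnot p.
        \lnot ((r \lor ((p \land r) \to r)) \land q): β-rule — branch into \lnot (r \lor ((p \land r) \to r))  //  \lnot q.
          branch 1.2.1 (add \lnot (r \lor ((p \land r) \to r))):
            \lnot (r \lor ((p \land r) \to r)): α-rule — add \lnot r, \lnot ((p \land r) \to r).
            \lnot ((p \land r) \to r): α-rule — add (p \land r), \lnot r.
            (p \land r): α-rule — add p, r.
            × closes — contains both p and \lnot p.
          branch 1.2.2 (add \lnot q):
            (\lnot s \lor r): β-rule — branch into \lnot s  //  r.
              branch 1.2.2.1 (add \lnot s):
                × closes — contains both s and \lnot s.
              branch 1.2.2.2 (add r):
                × closes — contains both r and \lnot r.
  branch 2 (add (\lnot q \to p)):
    ((((r \lor ((p \land r) \to r)) \land q) \lor r) \lor \lnot ((\lnot s \lor r) \lor (\lnot q \to p))): β-rule — branch into (((r \lor ((p \land r) \to r)) \land q) \lor r)  //  \lnot ((\lnot s \lor r) \lor (\lnot q \to p)).
      branch 2.1 (add (((r \lor ((p \land r) \to r)) \land q) \lor r)):
        \lnot ((r \lor ((p \land r) \to r)) \land q): β-rule — branch into \lnot (r \lor ((p \land r) \to r))  //  \lnot q.
          branch 2.1.1 (add \lnot (r \lor ((p \land r) \to r))):
            \lnot (r \lor ((p \land r) \to r)): α-rule — add \lnot r, \lnot ((p \land r) \to r).
            \lnot ((p \land r) \to r): α-rule — add (p \land r), \lnot r.
            (p \land r): α-rule — add p, r.
            × closes — contains both r and \lnot r.
          branch 2.1.2 (add \lnot q):
            (\lnot q \to p): β-rule — branch into \lnot \lnot q  //  p.
              branch 2.1.2.1 (add \lnot \lnot q):
                × closes — contains both q and \lnot q.
              branch 2.1.2.2 (add p):
                (((r \lor ((p \land r) \to r)) \land q) \lor r): β-rule — branch into ((r \lor ((p \land r) \to r)) \land q)  //  r.
                  branch 2.1.2.2.1 (add ((r \lor ((p \land r) \to r)) \land q)):
                    ((r \lor ((p \land r) \to r)) \land q): α-rule — add (r \lor ((p \land r) \to r)), q.
                    × closes — contains both q and \lnot q.
                  branch 2.1.2.2.2 (add r):
                    × closes — contains both r and \lnot r.
      branch 2.2 (add \lnot ((\lnot s \lor r) \lor (\lnot q \to p))):
        \lnot ((\lnot s \lor r) \lor (\lnot q \to p)): α-rule — add \lnot (\lnot s \lor r), \lnot (\lnot q \to p).
        \lnot (\lnot s \lor r): α-rule — add \lnot \lnot s, \lnot r.
        \lnot (\lnot q \to p): α-rule — add \lnot q, \lnot p.
        \lnot ((r \lor ((p \land r) \to r)) \land q): β-rule — branch into \lnot (r \lor ((p \land r) \to r))  //  \lnot q.
          branch 2.2.1 (add \lnot (r \lor ((p \land r) \to r))):
            \lnot (r \lor ((p \land r) \to r)): α-rule — add \lnot r, \lnot ((p \land r) \to r).
            \lnot ((p \land r) \to r): α-rule — add (p \land r), \lnot r.
            (p \land r): α-rule — add p, r.
            × closes — contains both p and \lnot p.
          branch 2.2.2 (add \lnot q):
            (\lnot q \to p): β-rule — branch into \lnot \lnot q  //  p.
              branch 2.2.2.1 (add \lnot \lnot q):
                × closes — contains both q and \lnot q.
              branch 2.2.2.2 (add p):
                × closes — contains both p and \lnot p.
All 14 branches close.
Every branch closed, so the negation is unsatisfiable and the formula is valid.

Valid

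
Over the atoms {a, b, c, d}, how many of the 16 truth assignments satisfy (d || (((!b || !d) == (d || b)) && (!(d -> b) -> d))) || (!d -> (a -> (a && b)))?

Initial set: {((d || (((!b || !d) == (d || b)) && (!(d -> b) -> d))) || (!d -> (a -> (a && b))))}.
((d || (((!b || !d) == (d || b)) && (!(d -> b) -> d))) || (!d -> (a -> (a && b)))): β-rule — branch into (d || (((!b || !d) == (d || b)) && (!(d -> b) -> d)))  //  (!d -> (a -> (a && b))).
  branch 1 (add (d || (((!b || !d) == (d || b)) && (!(d -> b) -> d)))):
    (d || (((!b || !d) == (d || b)) && (!(d -> b) -> d))): β-rule — branch into d  //  (((!b || !d) == (d || b)) && (!(d -> b) -> d)).
      branch 1.1 (add d):
        ○ open, literals {d=T}.
      branch 1.2 (add (((!b || !d) == (d || b)) && (!(d -> b) -> d))):
        (((!b || !d) == (d || b)) && (!(d -> b) -> d)): α-rule — add ((!b || !d) == (d || b)), (!(d -> b) -> d).
        ((!b || !d) == (d || b)): β-rule — branch into (!b || !d), (d || b)  //  !(!b || !d), !(d || b).
          branch 1.2.1 (add (!b || !d), (d || b)):
            (!(d -> b) -> d): β-rule — branch into !!(d -> b)  //  d.
              branch 1.2.1.1 (add !!(d -> b)):
                (!b || !d): β-rule — branch into !b  //  !d.
                  branch 1.2.1.1.1 (add !b):
                    (d || b): β-rule — branch into d  //  b.
                      branch 1.2.1.1.1.1 (add d):
                        !!(d -> b): β-rule — branch into !d  //  b.
                          branch 1.2.1.1.1.1.1 (add !d):
                            × closes — contains both d and !d.
                          branch 1.2.1.1.1.1.2 (add b):
                            × closes — contains both b and !b.
                      branch 1.2.1.1.1.2 (add b):
                        × closes — contains both b and !b.
                  branch 1.2.1.1.2 (add !d):
                    (d || b): β-rule — branch into d  //  b.
                      branch 1.2.1.1.2.1 (add d):
                        × closes — contains both d and !d.
                      branch 1.2.1.1.2.2 (add b):
                        !!(d -> b): β-rule — branch into !d  //  b.
                          branch 1.2.1.1.2.2.1 (add !d):
                            ○ open, literals {b=T, d=F}.
                          branch 1.2.1.1.2.2.2 (add b):
                            ○ open, literals {b=T, d=F}.
              branch 1.2.1.2 (add d):
                (!b || !d): β-rule — branch into !b  //  !d.
                  branch 1.2.1.2.1 (add !b):
                    (d || b): β-rule — branch into d  //  b.
                      branch 1.2.1.2.1.1 (add d):
                        ○ open, literals {b=F, d=T}.
                      branch 1.2.1.2.1.2 (add b):
                        × closes — contains both b and !b.
                  branch 1.2.1.2.2 (add !d):
                    × closes — contains both d and !d.
          branch 1.2.2 (add !(!b || !d), !(d || b)):
            !(!b || !d): α-rule — add !!b, !!d.
            !(d || b): α-rule — add !d, !b.
            × closes — contains both d and !d.
  branch 2 (add (!d -> (a -> (a && b)))):
    (!d -> (a -> (a && b))): β-rule — branch into !!d  //  (a -> (a && b)).
      branch 2.1 (add !!d):
        ○ open, literals {d=T}.
      branch 2.2 (add (a -> (a && b))):
        (a -> (a && b)): β-rule — branch into !a  //  (a && b).
          branch 2.2.1 (add !a):
            ○ open, literals {a=F}.
          branch 2.2.2 (add (a && b)):
            (a && b): α-rule — add a, b.
            ○ open, literals {a=T, b=T}.
7 branches closed, 7 open.
Each open branch fixes some atoms; the unmentioned ones are free. Counting distinct full assignments: branch {d=T} (a, b, c) contributes 8 new; branch {b=T, d=F} (a, c) contributes 4 new; branch {b=T, d=F} (a, c) contributes 0 new; branch {b=F, d=T} (a, c) contributes 0 new; branch {d=T} (a, b, c) contributes 0 new; branch {a=F} (b, c, d) contributes 2 new; branch {a=T, b=T} (c, d) contributes 0 new. Total: 14.

14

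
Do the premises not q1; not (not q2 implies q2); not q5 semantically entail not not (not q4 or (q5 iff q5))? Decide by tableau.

Initial set: {not q1; not (not q2 implies q2); not q5; not not not (not q4 or (q5 iff q5))}.
not (not q2 implies q2): α-rule — add not q2, not q2.
not not not (not q4 or (q5 iff q5)): drop double negation, giving not (not q4 or (q5 iff q5)).
not (not q4 or (q5 iff q5)): α-rule — add not not q4, not (q5 iff q5).
not (q5 iff q5): β-rule — branch into q5, not q5  //  not q5, q5.
  branch 1 (add q5, not q5):
    × closes — contains both q5 and not q5.
  branch 2 (add not q5, q5):
    × closes — contains both q5 and not q5.
All 2 branches close.
Every branch closed, so the premises entail the conclusion.

Yes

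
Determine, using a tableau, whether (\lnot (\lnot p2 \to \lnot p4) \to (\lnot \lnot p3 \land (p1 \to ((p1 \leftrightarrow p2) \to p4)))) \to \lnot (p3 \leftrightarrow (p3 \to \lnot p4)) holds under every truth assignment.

Not valid

Assume the negation and expand:
Initial set: {\lnot ((\lnot (\lnot p2 \to \lnot p4) \to (\lnot \lnot p3 \land (p1 \to ((p1 \leftrightarrow p2) \to p4)))) \to \lnot (p3 \leftrightarrow (p3 \to \lnot p4)))}.
\lnot ((\lnot (\lnot p2 \to \lnot p4) \to (\lnot \lnot p3 \land (p1 \to ((p1 \leftrightarrow p2) \to p4)))) \to \lnot (p3 \leftrightarrow (p3 \to \lnot p4))): α-rule — add (\lnot (\lnot p2 \to \lnot p4) \to (\lnot \lnot p3 \land (p1 \to ((p1 \leftrightarrow p2) \to p4)))), \lnot \lnot (p3 \leftrightarrow (p3 \to \lnot p4)).
(\lnot (\lnot p2 \to \lnot p4) \to (\lnot \lnot p3 \land (p1 \to ((p1 \leftrightarrow p2) \to p4)))): β-rule — branch into \lnot \lnot (\lnot p2 \to \lnot p4)  //  (\lnot \lnot p3 \land (p1 \to ((p1 \leftrightarrow p2) \to p4))).
  branch 1 (add \lnot \lnot (\lnot p2 \to \lnot p4)):
    \lnot \lnot (p3 \leftrightarrow (p3 \to \lnot p4)): β-rule — branch into p3, (p3 \to \lnot p4)  //  \lnot p3, \lnot (p3 \to \lnot p4).
      branch 1.1 (add p3, (p3 \to \lnot p4)):
        \lnot \lnot (\lnot p2 \to \lnot p4): β-rule — branch into \lnot \lnot p2  //  \lnot p4.
          branch 1.1.1 (add \lnot \lnot p2):
            (p3 \to \lnot p4): β-rule — branch into \lnot p3  //  \lnot p4.
              branch 1.1.1.1 (add \lnot p3):
                × closes — contains both p3 and \lnot p3.
              branch 1.1.1.2 (add \lnot p4):
                ○ open, literals {p2=true, p3=true, p4=false}.
          branch 1.1.2 (add \lnot p4):
            (p3 \to \lnot p4): β-rule — branch into \lnot p3  //  \lnot p4.
              branch 1.1.2.1 (add \lnot p3):
                × closes — contains both p3 and \lnot p3.
              branch 1.1.2.2 (add \lnot p4):
                ○ open, literals {p3=true, p4=false}.
      branch 1.2 (add \lnot p3, \lnot (p3 \to \lnot p4)):
        \lnot (p3 \to \lnot p4): α-rule — add p3, \lnot \lnot p4.
        × closes — contains both p3 and \lnot p3.
  branch 2 (add (\lnot \lnot p3 \land (p1 \to ((p1 \leftrightarrow p2) \to p4)))):
    (\lnot \lnot p3 \land (p1 \to ((p1 \leftrightarrow p2) \to p4))): α-rule — add \lnot \lnot p3, (p1 \to ((p1 \leftrightarrow p2) \to p4)).
    \lnot \lnot p3: drop double negation, giving p3.
    \lnot \lnot (p3 \leftrightarrow (p3 \to \lnot p4)): β-rule — branch into p3, (p3 \to \lnot p4)  //  \lnot p3, \lnot (p3 \to \lnot p4).
      branch 2.1 (add p3, (p3 \to \lnot p4)):
        (p1 \to ((p1 \leftrightarrow p2) \to p4)): β-rule — branch into \lnot p1  //  ((p1 \leftrightarrow p2) \to p4).
          branch 2.1.1 (add \lnot p1):
            (p3 \to \lnot p4): β-rule — branch into \lnot p3  //  \lnot p4.
              branch 2.1.1.1 (add \lnot p3):
                × closes — contains both p3 and \lnot p3.
              branch 2.1.1.2 (add \lnot p4):
                ○ open, literals {p1=false, p3=true, p4=false}.
          branch 2.1.2 (add ((p1 \leftrightarrow p2) \to p4)):
            (p3 \to \lnot p4): β-rule — branch into \lnot p3  //  \lnot p4.
              branch 2.1.2.1 (add \lnot p3):
                × closes — contains both p3 and \lnot p3.
              branch 2.1.2.2 (add \lnot p4):
                ((p1 \leftrightarrow p2) \to p4): β-rule — branch into \lnot (p1 \leftrightarrow p2)  //  p4.
                  branch 2.1.2.2.1 (add \lnot (p1 \leftrightarrow p2)):
                    \lnot (p1 \leftrightarrow p2): β-rule — branch into p1, \lnot p2  //  \lnot p1, p2.
                      branch 2.1.2.2.1.1 (add p1, \lnot p2):
                        ○ open, literals {p1=true, p2=false, p3=true, p4=false}.
                      branch 2.1.2.2.1.2 (add \lnot p1, p2):
                        ○ open, literals {p1=false, p2=true, p3=true, p4=false}.
                  branch 2.1.2.2.2 (add p4):
                    × closes — contains both p4 and \lnot p4.
      branch 2.2 (add \lnot p3, \lnot (p3 \to \lnot p4)):
        × closes — contains both p3 and \lnot p3.
7 branches closed, 5 open.
An open branch gives a countermodel: p2=true, p3=true, p4=false (unmentioned atoms arbitrary); under it the original formula is false.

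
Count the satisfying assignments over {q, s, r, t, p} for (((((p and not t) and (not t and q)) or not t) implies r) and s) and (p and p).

Initial set: {((((((p and not t) and (not t and q)) or not t) implies r) and s) and (p and p))}.
((((((p and not t) and (not t and q)) or not t) implies r) and s) and (p and p)): α-rule — add (((((p and not t) and (not t and q)) or not t) implies r) and s), (p and p).
(((((p and not t) and (not t and q)) or not t) implies r) and s): α-rule — add ((((p and not t) and (not t and q)) or not t) implies r), s.
(p and p): α-rule — add p, p.
((((p and not t) and (not t and q)) or not t) implies r): β-rule — branch into not (((p and not t) and (not t and q)) or not t)  //  r.
  branch 1 (add not (((p and not t) and (not t and q)) or not t)):
    not (((p and not t) and (not t and q)) or not t): α-rule — add not ((p and not t) and (not t and q)), not not t.
    not ((p and not t) and (not t and q)): β-rule — branch into not (p and not t)  //  not (not t and q).
      branch 1.1 (add not (p and not t)):
        not (p and not t): β-rule — branch into not p  //  not not t.
          branch 1.1.1 (add not p):
            × closes — contains both p and not p.
          branch 1.1.2 (add not not t):
            ○ open, literals {p=1, s=1, t=1}.
      branch 1.2 (add not (not t and q)):
        not (not t and q): β-rule — branch into not not t  //  not q.
          branch 1.2.1 (add not not t):
            ○ open, literals {p=1, s=1, t=1}.
          branch 1.2.2 (add not q):
            ○ open, literals {p=1, q=0, s=1, t=1}.
  branch 2 (add r):
    ○ open, literals {p=1, r=1, s=1}.
1 branch closed, 4 open.
Each open branch fixes some atoms; the unmentioned ones are free. Counting distinct full assignments: branch {p=1, s=1, t=1} (q, r) contributes 4 new; branch {p=1, s=1, t=1} (q, r) contributes 0 new; branch {p=1, q=0, s=1, t=1} (r) contributes 0 new; branch {p=1, r=1, s=1} (q, t) contributes 2 new. Total: 6.

6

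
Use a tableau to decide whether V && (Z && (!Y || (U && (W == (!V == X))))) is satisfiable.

Initial set: {(V && (Z && (!Y || (U && (W == (!V == X))))))}.
(V && (Z && (!Y || (U && (W == (!V == X)))))): α-rule — add V, (Z && (!Y || (U && (W == (!V == X))))).
(Z && (!Y || (U && (W == (!V == X))))): α-rule — add Z, (!Y || (U && (W == (!V == X)))).
(!Y || (U && (W == (!V == X)))): β-rule — branch into !Y  //  (U && (W == (!V == X))).
  branch 1 (add !Y):
    ○ open, literals {V=T, Y=F, Z=T}.
  branch 2 (add (U && (W == (!V == X)))):
    (U && (W == (!V == X))): α-rule — add U, (W == (!V == X)).
    (W == (!V == X)): β-rule — branch into W, (!V == X)  //  !W, !(!V == X).
      branch 2.1 (add W, (!V == X)):
        (!V == X): β-rule — branch into !V, X  //  !!V, !X.
          branch 2.1.1 (add !V, X):
            × closes — contains both V and !V.
          branch 2.1.2 (add !!V, !X):
            ○ open, literals {U=T, V=T, W=T, X=F, Z=T}.
      branch 2.2 (add !W, !(!V == X)):
        !(!V == X): β-rule — branch into !V, !X  //  !!V, X.
          branch 2.2.1 (add !V, !X):
            × closes — contains both V and !V.
          branch 2.2.2 (add !!V, X):
            ○ open, literals {U=T, V=T, W=F, X=T, Z=T}.
2 branches closed, 3 open.
An open branch gives a satisfying assignment: V=T, Y=F, Z=T.

Satisfiable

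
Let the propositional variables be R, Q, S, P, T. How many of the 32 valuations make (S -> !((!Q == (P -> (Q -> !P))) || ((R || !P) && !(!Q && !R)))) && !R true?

Initial set: {((S -> !((!Q == (P -> (Q -> !P))) || ((R || !P) && !(!Q && !R)))) && !R)}.
((S -> !((!Q == (P -> (Q -> !P))) || ((R || !P) && !(!Q && !R)))) && !R): α-rule — add (S -> !((!Q == (P -> (Q -> !P))) || ((R || !P) && !(!Q && !R)))), !R.
(S -> !((!Q == (P -> (Q -> !P))) || ((R || !P) && !(!Q && !R)))): β-rule — branch into !S  //  !((!Q == (P -> (Q -> !P))) || ((R || !P) && !(!Q && !R))).
  branch 1 (add !S):
    ○ open, literals {R=F, S=F}.
  branch 2 (add !((!Q == (P -> (Q -> !P))) || ((R || !P) && !(!Q && !R)))):
    !((!Q == (P -> (Q -> !P))) || ((R || !P) && !(!Q && !R))): α-rule — add !(!Q == (P -> (Q -> !P))), !((R || !P) && !(!Q && !R)).
    !(!Q == (P -> (Q -> !P))): β-rule — branch into !Q, !(P -> (Q -> !P))  //  !!Q, (P -> (Q -> !P)).
      branch 2.1 (add !Q, !(P -> (Q -> !P))):
        !(P -> (Q -> !P)): α-rule — add P, !(Q -> !P).
        !(Q -> !P): α-rule — add Q, !!P.
        × closes — contains both Q and !Q.
      branch 2.2 (add !!Q, (P -> (Q -> !P))):
        !((R || !P) && !(!Q && !R)): β-rule — branch into !(R || !P)  //  !!(!Q && !R).
          branch 2.2.1 (add !(R || !P)):
            !(R || !P): α-rule — add !R, !!P.
            (P -> (Q -> !P)): β-rule — branch into !P  //  (Q -> !P).
              branch 2.2.1.1 (add !P):
                × closes — contains both P and !P.
              branch 2.2.1.2 (add (Q -> !P)):
                (Q -> !P): β-rule — branch into !Q  //  !P.
                  branch 2.2.1.2.1 (add !Q):
                    × closes — contains both Q and !Q.
                  branch 2.2.1.2.2 (add !P):
                    × closes — contains both P and !P.
          branch 2.2.2 (add !!(!Q && !R)):
            !!(!Q && !R): α-rule — add !Q, !R.
            × closes — contains both Q and !Q.
5 branches closed, 1 open.
Each open branch fixes some atoms; the unmentioned ones are free. Counting distinct full assignments: branch {R=F, S=F} (Q, P, T) contributes 8 new. Total: 8.

8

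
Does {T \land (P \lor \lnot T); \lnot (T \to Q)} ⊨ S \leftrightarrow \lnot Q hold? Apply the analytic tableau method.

No

Initial set: {(T \land (P \lor \lnot T)); \lnot (T \to Q); \lnot (S \leftrightarrow \lnot Q)}.
(T \land (P \lor \lnot T)): α-rule — add T, (P \lor \lnot T).
\lnot (T \to Q): α-rule — add T, \lnot Q.
\lnot (S \leftrightarrow \lnot Q): β-rule — branch into S, \lnot \lnot Q  //  \lnot S, \lnot Q.
  branch 1 (add S, \lnot \lnot Q):
    × closes — contains both Q and \lnot Q.
  branch 2 (add \lnot S, \lnot Q):
    (P \lor \lnot T): β-rule — branch into P  //  \lnot T.
      branch 2.1 (add P):
        ○ open, literals {P=T, Q=F, S=F, T=T}.
      branch 2.2 (add \lnot T):
        × closes — contains both T and \lnot T.
2 branches closed, 1 open.
An open branch gives a countermodel: P=T, Q=F, S=F, T=T (unmentioned atoms arbitrary); the premises hold there but the conclusion fails.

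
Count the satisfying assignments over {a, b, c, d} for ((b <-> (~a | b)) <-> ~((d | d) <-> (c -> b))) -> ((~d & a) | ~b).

14

Initial set: {(((b <-> (~a | b)) <-> ~((d | d) <-> (c -> b))) -> ((~d & a) | ~b))}.
(((b <-> (~a | b)) <-> ~((d | d) <-> (c -> b))) -> ((~d & a) | ~b)): β-rule — branch into ~((b <-> (~a | b)) <-> ~((d | d) <-> (c -> b)))  //  ((~d & a) | ~b).
  branch 1 (add ~((b <-> (~a | b)) <-> ~((d | d) <-> (c -> b)))):
    ~((b <-> (~a | b)) <-> ~((d | d) <-> (c -> b))): β-rule — branch into (b <-> (~a | b)), ~~((d | d) <-> (c -> b))  //  ~(b <-> (~a | b)), ~((d | d) <-> (c -> b)).
      branch 1.1 (add (b <-> (~a | b)), ~~((d | d) <-> (c -> b))):
        (b <-> (~a | b)): β-rule — branch into b, (~a | b)  //  ~b, ~(~a | b).
          branch 1.1.1 (add b, (~a | b)):
            ~~((d | d) <-> (c -> b)): β-rule — branch into (d | d), (c -> b)  //  ~(d | d), ~(c -> b).
              branch 1.1.1.1 (add (d | d), (c -> b)):
                (~a | b): β-rule — branch into ~a  //  b.
                  branch 1.1.1.1.1 (add ~a):
                    (d | d): β-rule — branch into d  //  d.
                      branch 1.1.1.1.1.1 (add d):
                        (c -> b): β-rule — branch into ~c  //  b.
                          branch 1.1.1.1.1.1.1 (add ~c):
                            ○ open, literals {a=false, b=true, c=false, d=true}.
                          branch 1.1.1.1.1.1.2 (add b):
                            ○ open, literals {a=false, b=true, d=true}.
                      branch 1.1.1.1.1.2 (add d):
                        (c -> b): β-rule — branch into ~c  //  b.
                          branch 1.1.1.1.1.2.1 (add ~c):
                            ○ open, literals {a=false, b=true, c=false, d=true}.
                          branch 1.1.1.1.1.2.2 (add b):
                            ○ open, literals {a=false, b=true, d=true}.
                  branch 1.1.1.1.2 (add b):
                    (d | d): β-rule — branch into d  //  d.
                      branch 1.1.1.1.2.1 (add d):
                        (c -> b): β-rule — branch into ~c  //  b.
                          branch 1.1.1.1.2.1.1 (add ~c):
                            ○ open, literals {b=true, c=false, d=true}.
                          branch 1.1.1.1.2.1.2 (add b):
                            ○ open, literals {b=true, d=true}.
                      branch 1.1.1.1.2.2 (add d):
                        (c -> b): β-rule — branch into ~c  //  b.
                          branch 1.1.1.1.2.2.1 (add ~c):
                            ○ open, literals {b=true, c=false, d=true}.
                          branch 1.1.1.1.2.2.2 (add b):
                            ○ open, literals {b=true, d=true}.
              branch 1.1.1.2 (add ~(d | d), ~(c -> b)):
                ~(d | d): α-rule — add ~d, ~d.
                ~(c -> b): α-rule — add c, ~b.
                × closes — contains both b and ~b.
          branch 1.1.2 (add ~b, ~(~a | b)):
            ~(~a | b): α-rule — add ~~a, ~b.
            ~~((d | d) <-> (c -> b)): β-rule — branch into (d | d), (c -> b)  //  ~(d | d), ~(c -> b).
              branch 1.1.2.1 (add (d | d), (c -> b)):
                (d | d): β-rule — branch into d  //  d.
                  branch 1.1.2.1.1 (add d):
                    (c -> b): β-rule — branch into ~c  //  b.
                      branch 1.1.2.1.1.1 (add ~c):
                        ○ open, literals {a=true, b=false, c=false, d=true}.
                      branch 1.1.2.1.1.2 (add b):
                        × closes — contains both b and ~b.
                  branch 1.1.2.1.2 (add d):
                    (c -> b): β-rule — branch into ~c  //  b.
                      branch 1.1.2.1.2.1 (add ~c):
                        ○ open, literals {a=true, b=false, c=false, d=true}.
                      branch 1.1.2.1.2.2 (add b):
                        × closes — contains both b and ~b.
              branch 1.1.2.2 (add ~(d | d), ~(c -> b)):
                ~(d | d): α-rule — add ~d, ~d.
                ~(c -> b): α-rule — add c, ~b.
                ○ open, literals {a=true, b=false, c=true, d=false}.
      branch 1.2 (add ~(b <-> (~a | b)), ~((d | d) <-> (c -> b))):
        ~(b <-> (~a | b)): β-rule — branch into b, ~(~a | b)  //  ~b, (~a | b).
          branch 1.2.1 (add b, ~(~a | b)):
            ~(~a | b): α-rule — add ~~a, ~b.
            × closes — contains both b and ~b.
          branch 1.2.2 (add ~b, (~a | b)):
            ~((d | d) <-> (c -> b)): β-rule — branch into (d | d), ~(c -> b)  //  ~(d | d), (c -> b).
              branch 1.2.2.1 (add (d | d), ~(c -> b)):
                ~(c -> b): α-rule — add c, ~b.
                (~a | b): β-rule — branch into ~a  //  b.
                  branch 1.2.2.1.1 (add ~a):
                    (d | d): β-rule — branch into d  //  d.
                      branch 1.2.2.1.1.1 (add d):
                        ○ open, literals {a=false, b=false, c=true, d=true}.
                      branch 1.2.2.1.1.2 (add d):
                        ○ open, literals {a=false, b=false, c=true, d=true}.
                  branch 1.2.2.1.2 (add b):
                    × closes — contains both b and ~b.
              branch 1.2.2.2 (add ~(d | d), (c -> b)):
                ~(d | d): α-rule — add ~d, ~d.
                (~a | b): β-rule — branch into ~a  //  b.
                  branch 1.2.2.2.1 (add ~a):
                    (c -> b): β-rule — branch into ~c  //  b.
                      branch 1.2.2.2.1.1 (add ~c):
                        ○ open, literals {a=false, b=false, c=false, d=false}.
                      branch 1.2.2.2.1.2 (add b):
                        × closes — contains both b and ~b.
                  branch 1.2.2.2.2 (add b):
                    × closes — contains both b and ~b.
  branch 2 (add ((~d & a) | ~b)):
    ((~d & a) | ~b): β-rule — branch into (~d & a)  //  ~b.
      branch 2.1 (add (~d & a)):
        (~d & a): α-rule — add ~d, a.
        ○ open, literals {a=true, d=false}.
      branch 2.2 (add ~b):
        ○ open, literals {b=false}.
7 branches closed, 16 open.
Each open branch fixes some atoms; the unmentioned ones are free. Counting distinct full assignments: branch {a=false, b=true, c=false, d=true} (none free) contributes 1 new; branch {a=false, b=true, d=true} (c) contributes 1 new; branch {a=false, b=true, c=false, d=true} (none free) contributes 0 new; branch {a=false, b=true, d=true} (c) contributes 0 new; branch {b=true, c=false, d=true} (a) contributes 1 new; branch {b=true, d=true} (a, c) contributes 1 new; branch {b=true, c=false, d=true} (a) contributes 0 new; branch {b=true, d=true} (a, c) contributes 0 new; branch {a=true, b=false, c=false, d=true} (none free) contributes 1 new; branch {a=true, b=false, c=false, d=true} (none free) contributes 0 new; branch {a=true, b=false, c=true, d=false} (none free) contributes 1 new; branch {a=false, b=false, c=true, d=true} (none free) contributes 1 new; branch {a=false, b=false, c=true, d=true} (none free) contributes 0 new; branch {a=false, b=false, c=false, d=false} (none free) contributes 1 new; branch {a=true, d=false} (b, c) contributes 3 new; branch {b=false} (a, c, d) contributes 3 new. Total: 14.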